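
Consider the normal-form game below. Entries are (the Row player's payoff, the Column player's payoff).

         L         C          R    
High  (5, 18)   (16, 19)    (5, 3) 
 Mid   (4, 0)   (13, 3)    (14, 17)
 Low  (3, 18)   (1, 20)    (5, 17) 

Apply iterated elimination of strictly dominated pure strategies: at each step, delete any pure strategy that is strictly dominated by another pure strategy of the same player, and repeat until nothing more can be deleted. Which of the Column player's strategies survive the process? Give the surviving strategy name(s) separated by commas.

Row Low is eliminated: Mid beats it against every remaining column (L: 4>3, C: 13>1, R: 14>5).
The Column player's strategy L is strictly dominated by C (High: 19>18, Mid: 3>0) and is removed.
Among the remaining strategies, none is strictly dominated by another pure strategy of the same player, so the elimination stops.
Surviving strategies — the Row player: {High, Mid}; the Column player: {C, R}.

C, R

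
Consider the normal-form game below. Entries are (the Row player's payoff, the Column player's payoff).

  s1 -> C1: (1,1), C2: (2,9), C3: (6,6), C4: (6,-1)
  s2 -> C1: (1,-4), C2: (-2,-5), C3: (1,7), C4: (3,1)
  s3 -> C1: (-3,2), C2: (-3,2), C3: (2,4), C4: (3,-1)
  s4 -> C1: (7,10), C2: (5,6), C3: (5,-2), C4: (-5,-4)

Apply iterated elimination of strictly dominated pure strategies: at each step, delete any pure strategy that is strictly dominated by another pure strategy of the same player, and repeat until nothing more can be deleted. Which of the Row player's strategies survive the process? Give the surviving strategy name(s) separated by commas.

For the Row player, s1 strictly dominates s3 on the remaining columns (C1: 1>-3, C2: 2>-3, C3: 6>2, C4: 6>3); eliminate s3.
For the Column player, C3 strictly dominates C4 on the remaining rows (s1: 6>-1, s2: 7>1, s4: -2>-4); eliminate C4.
Row s2 is eliminated: s4 beats it against every remaining column (C1: 7>1, C2: 5>-2, C3: 5>1).
For the Column player, C2 strictly dominates C3 on the remaining rows (s1: 9>6, s4: 6>-2); eliminate C3.
Row s1 is eliminated: s4 beats it against every remaining column (C1: 7>1, C2: 5>2).
Column C2 is eliminated: C1 beats it against every remaining row (s4: 10>6).
Among the remaining strategies, none is strictly dominated by another pure strategy of the same player, so the elimination stops.
Surviving strategies — the Row player: {s4}; the Column player: {C1}.

s4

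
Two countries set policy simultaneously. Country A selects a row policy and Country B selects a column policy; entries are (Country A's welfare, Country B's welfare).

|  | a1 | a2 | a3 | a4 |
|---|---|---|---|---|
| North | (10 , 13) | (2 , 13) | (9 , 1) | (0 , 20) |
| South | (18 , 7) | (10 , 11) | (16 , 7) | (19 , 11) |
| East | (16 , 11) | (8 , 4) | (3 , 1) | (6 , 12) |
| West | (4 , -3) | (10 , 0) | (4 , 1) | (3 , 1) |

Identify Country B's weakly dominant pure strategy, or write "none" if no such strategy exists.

a4 vs a1: North: 20>13, South: 11>7, East: 12>11, West: 1>-3.
a4 vs a2: North: 20>13, South: 11=11, East: 12>4, West: 1>0.
a4 vs a3: North: 20>1, South: 11>7, East: 12>1, West: 1=1.
a4 is at least as good as every other strategy against every opponent action, so it is weakly dominant.

a4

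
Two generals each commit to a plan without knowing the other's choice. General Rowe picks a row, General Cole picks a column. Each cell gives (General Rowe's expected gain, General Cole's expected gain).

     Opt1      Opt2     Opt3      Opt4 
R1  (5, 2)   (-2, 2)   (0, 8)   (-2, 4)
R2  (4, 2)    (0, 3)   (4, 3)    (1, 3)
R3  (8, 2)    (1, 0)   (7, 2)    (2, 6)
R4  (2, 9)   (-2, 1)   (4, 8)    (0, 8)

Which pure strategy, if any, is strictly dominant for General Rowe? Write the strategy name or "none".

R3 vs R1: Opt1: 8>5, Opt2: 1>-2, Opt3: 7>0, Opt4: 2>-2.
R3 vs R2: Opt1: 8>4, Opt2: 1>0, Opt3: 7>4, Opt4: 2>1.
R3 vs R4: Opt1: 8>2, Opt2: 1>-2, Opt3: 7>4, Opt4: 2>0.
R3 strictly beats every other strategy against every opponent action, so it is strictly dominant.

R3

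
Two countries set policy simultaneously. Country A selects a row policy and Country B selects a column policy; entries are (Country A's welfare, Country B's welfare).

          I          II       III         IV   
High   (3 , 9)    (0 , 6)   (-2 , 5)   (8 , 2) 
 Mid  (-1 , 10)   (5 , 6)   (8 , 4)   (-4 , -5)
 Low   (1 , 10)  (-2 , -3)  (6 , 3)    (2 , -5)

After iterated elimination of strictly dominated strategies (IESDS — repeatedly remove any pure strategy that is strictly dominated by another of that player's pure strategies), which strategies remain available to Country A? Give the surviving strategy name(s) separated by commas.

High

Country B's strategy II is strictly dominated by I (High: 9>6, Mid: 10>6, Low: 10>-3) and is removed.
For Country B, I strictly dominates III on the remaining rows (High: 9>5, Mid: 10>4, Low: 10>3); eliminate III.
Country A's strategy Mid is strictly dominated by High (I: 3>-1, IV: 8>-4) and is removed.
Country A's strategy Low is strictly dominated by High (I: 3>1, IV: 8>2) and is removed.
Column IV is eliminated: I beats it against every remaining row (High: 9>2).
Among the remaining strategies, none is strictly dominated by another pure strategy of the same player, so the elimination stops.
Surviving strategies — Country A: {High}; Country B: {I}.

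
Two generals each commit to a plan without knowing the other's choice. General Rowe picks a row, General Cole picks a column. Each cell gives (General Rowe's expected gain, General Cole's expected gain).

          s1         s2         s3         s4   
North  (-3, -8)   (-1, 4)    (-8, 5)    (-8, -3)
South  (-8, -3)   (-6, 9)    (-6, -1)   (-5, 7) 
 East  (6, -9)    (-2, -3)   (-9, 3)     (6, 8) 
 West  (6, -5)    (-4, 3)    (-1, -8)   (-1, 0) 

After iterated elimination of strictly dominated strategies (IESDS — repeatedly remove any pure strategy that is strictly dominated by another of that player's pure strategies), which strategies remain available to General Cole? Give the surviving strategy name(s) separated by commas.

For General Rowe, West strictly dominates South on the remaining columns (s1: 6>-8, s2: -4>-6, s3: -1>-6, s4: -1>-5); eliminate South.
Column s1 is eliminated: s2 beats it against every remaining row (North: 4>-8, East: -3>-9, West: 3>-5).
Among the remaining strategies, none is strictly dominated by another pure strategy of the same player, so the elimination stops.
Surviving strategies — General Rowe: {North, East, West}; General Cole: {s2, s3, s4}.

s2, s3, s4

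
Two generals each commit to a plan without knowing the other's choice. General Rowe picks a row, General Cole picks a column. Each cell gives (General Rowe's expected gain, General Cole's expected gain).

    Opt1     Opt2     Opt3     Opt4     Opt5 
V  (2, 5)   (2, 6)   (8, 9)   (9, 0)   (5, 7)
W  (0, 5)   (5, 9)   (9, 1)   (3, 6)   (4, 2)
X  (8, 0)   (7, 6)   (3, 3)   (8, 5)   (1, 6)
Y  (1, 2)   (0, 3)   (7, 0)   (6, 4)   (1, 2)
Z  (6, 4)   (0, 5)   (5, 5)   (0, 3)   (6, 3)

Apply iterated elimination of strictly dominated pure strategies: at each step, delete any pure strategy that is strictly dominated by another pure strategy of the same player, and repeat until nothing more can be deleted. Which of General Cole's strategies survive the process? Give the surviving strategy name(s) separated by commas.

For General Rowe, V strictly dominates Y on the remaining columns (Opt1: 2>1, Opt2: 2>0, Opt3: 8>7, Opt4: 9>6, Opt5: 5>1); eliminate Y.
For General Cole, Opt2 strictly dominates Opt1 on the remaining rows (V: 6>5, W: 9>5, X: 6>0, Z: 5>4); eliminate Opt1.
For General Cole, Opt2 strictly dominates Opt4 on the remaining rows (V: 6>0, W: 9>6, X: 6>5, Z: 5>3); eliminate Opt4.
Among the remaining strategies, none is strictly dominated by another pure strategy of the same player, so the elimination stops.
Surviving strategies — General Rowe: {V, W, X, Z}; General Cole: {Opt2, Opt3, Opt5}.

Opt2, Opt3, Opt5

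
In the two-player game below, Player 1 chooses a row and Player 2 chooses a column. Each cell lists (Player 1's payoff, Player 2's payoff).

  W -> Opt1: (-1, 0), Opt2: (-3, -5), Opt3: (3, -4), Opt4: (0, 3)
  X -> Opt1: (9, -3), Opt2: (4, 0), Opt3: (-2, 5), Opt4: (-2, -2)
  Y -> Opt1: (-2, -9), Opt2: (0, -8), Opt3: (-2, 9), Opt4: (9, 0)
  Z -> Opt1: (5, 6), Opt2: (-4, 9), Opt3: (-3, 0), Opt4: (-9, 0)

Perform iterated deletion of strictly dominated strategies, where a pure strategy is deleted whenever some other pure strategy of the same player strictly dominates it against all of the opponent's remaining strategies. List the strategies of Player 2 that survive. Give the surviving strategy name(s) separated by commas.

Opt3, Opt4

Row Z is eliminated: X beats it against every remaining column (Opt1: 9>5, Opt2: 4>-4, Opt3: -2>-3, Opt4: -2>-9).
Player 2's strategy Opt1 is strictly dominated by Opt4 (W: 3>0, X: -2>-3, Y: 0>-9) and is removed.
Column Opt2 is eliminated: Opt3 beats it against every remaining row (W: -4>-5, X: 5>0, Y: 9>-8).
For Player 1, W strictly dominates X on the remaining columns (Opt3: 3>-2, Opt4: 0>-2); eliminate X.
Among the remaining strategies, none is strictly dominated by another pure strategy of the same player, so the elimination stops.
Surviving strategies — Player 1: {W, Y}; Player 2: {Opt3, Opt4}.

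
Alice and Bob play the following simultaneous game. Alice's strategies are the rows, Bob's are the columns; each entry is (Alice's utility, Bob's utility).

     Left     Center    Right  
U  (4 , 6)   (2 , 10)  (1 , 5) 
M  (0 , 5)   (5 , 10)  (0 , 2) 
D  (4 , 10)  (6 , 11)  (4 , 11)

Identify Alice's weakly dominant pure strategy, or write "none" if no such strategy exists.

D

D vs U: Left: 4=4, Center: 6>2, Right: 4>1.
D vs M: Left: 4>0, Center: 6>5, Right: 4>0.
D is at least as good as every other strategy against every opponent action, so it is weakly dominant.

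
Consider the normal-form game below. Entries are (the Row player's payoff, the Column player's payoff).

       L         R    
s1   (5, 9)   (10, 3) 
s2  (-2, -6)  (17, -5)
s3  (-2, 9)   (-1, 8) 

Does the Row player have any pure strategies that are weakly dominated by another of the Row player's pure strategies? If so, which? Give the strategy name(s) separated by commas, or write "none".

s3

Nothing dominates s1: s2 at L (5>-2); s3 at L (5>-2).
s2 is not dominated — it holds its own against s1 at R (17>10); s3 at R (17>-1).
s1 weakly dominates s3 — L: 5>-2, R: 10>-1.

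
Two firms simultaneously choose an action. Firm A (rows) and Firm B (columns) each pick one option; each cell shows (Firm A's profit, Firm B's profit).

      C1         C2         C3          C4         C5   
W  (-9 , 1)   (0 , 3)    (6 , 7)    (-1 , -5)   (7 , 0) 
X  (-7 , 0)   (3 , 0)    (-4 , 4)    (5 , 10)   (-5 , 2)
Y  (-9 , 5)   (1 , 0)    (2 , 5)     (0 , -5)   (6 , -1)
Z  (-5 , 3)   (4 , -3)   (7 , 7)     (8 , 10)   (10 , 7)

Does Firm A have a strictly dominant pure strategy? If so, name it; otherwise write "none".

Z

Z vs W: C1: -5>-9, C2: 4>0, C3: 7>6, C4: 8>-1, C5: 10>7.
Z vs X: C1: -5>-7, C2: 4>3, C3: 7>-4, C4: 8>5, C5: 10>-5.
Z vs Y: C1: -5>-9, C2: 4>1, C3: 7>2, C4: 8>0, C5: 10>6.
Z strictly beats every other strategy against every opponent action, so it is strictly dominant.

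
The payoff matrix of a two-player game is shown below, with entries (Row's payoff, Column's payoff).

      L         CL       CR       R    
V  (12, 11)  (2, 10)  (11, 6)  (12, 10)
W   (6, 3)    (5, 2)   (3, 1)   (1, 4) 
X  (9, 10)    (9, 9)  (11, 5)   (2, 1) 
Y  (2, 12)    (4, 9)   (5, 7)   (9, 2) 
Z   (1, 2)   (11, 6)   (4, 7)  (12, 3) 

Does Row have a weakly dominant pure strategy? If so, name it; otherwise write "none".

V fails to dominate W at CL (2<5).
W fails to dominate V at L (6<12).
X fails to dominate V at L (9<12).
Y fails to dominate V at L (2<12).
Z fails to dominate V at L (1<12).
No single strategy dominates all the others.

none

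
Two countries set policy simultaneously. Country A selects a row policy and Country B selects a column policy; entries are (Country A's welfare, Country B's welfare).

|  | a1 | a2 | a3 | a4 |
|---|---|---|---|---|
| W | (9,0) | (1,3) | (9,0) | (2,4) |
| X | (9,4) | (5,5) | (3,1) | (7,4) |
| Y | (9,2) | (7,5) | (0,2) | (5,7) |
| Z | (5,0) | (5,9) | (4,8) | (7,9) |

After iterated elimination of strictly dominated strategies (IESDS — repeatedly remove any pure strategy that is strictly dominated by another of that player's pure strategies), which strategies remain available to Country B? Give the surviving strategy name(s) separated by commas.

For Country B, a2 strictly dominates a1 on the remaining rows (W: 3>0, X: 5>4, Y: 5>2, Z: 9>0); eliminate a1.
Column a3 is eliminated: a2 beats it against every remaining row (W: 3>0, X: 5>1, Y: 5>2, Z: 9>8).
Country A's strategy W is strictly dominated by X (a2: 5>1, a4: 7>2) and is removed.
Among the remaining strategies, none is strictly dominated by another pure strategy of the same player, so the elimination stops.
Surviving strategies — Country A: {X, Y, Z}; Country B: {a2, a4}.

a2, a4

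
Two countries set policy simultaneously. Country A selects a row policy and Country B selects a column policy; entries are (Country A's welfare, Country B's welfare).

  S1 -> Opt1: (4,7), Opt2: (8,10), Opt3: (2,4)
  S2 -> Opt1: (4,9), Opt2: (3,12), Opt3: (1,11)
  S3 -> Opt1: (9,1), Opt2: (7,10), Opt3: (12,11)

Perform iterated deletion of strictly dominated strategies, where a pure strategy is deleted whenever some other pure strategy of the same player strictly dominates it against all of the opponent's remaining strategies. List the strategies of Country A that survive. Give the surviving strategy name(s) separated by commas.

Country A's strategy S2 is strictly dominated by S3 (Opt1: 9>4, Opt2: 7>3, Opt3: 12>1) and is removed.
Column Opt1 is eliminated: Opt2 beats it against every remaining row (S1: 10>7, S3: 10>1).
Among the remaining strategies, none is strictly dominated by another pure strategy of the same player, so the elimination stops.
Surviving strategies — Country A: {S1, S3}; Country B: {Opt2, Opt3}.

S1, S3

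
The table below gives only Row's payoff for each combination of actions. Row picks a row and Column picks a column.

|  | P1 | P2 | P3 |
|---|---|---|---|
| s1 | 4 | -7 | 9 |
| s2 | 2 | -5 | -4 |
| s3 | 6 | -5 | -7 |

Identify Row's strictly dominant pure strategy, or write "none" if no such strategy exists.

s1 fails to dominate s2 at P2 (-7<-5).
s2 fails to dominate s1 at P1 (2<4).
s3 fails to dominate s1 at P3 (-7<9).
No single strategy dominates all the others.

none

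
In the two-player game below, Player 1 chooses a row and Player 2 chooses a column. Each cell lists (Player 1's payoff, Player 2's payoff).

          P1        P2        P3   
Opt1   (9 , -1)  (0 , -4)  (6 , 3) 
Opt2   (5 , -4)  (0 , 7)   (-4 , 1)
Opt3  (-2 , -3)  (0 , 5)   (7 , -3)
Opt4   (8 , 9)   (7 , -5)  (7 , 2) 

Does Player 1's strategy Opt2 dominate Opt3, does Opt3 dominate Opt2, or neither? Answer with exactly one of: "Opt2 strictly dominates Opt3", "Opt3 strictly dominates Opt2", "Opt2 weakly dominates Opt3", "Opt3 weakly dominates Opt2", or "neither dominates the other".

Compare Opt2 to Opt3 across each choice by Player 2: P1: 5>-2, P2: 0=0, P3: -4<7.
Opt2 does better at P1 but worse at P3; neither strategy dominates the other.

neither dominates the other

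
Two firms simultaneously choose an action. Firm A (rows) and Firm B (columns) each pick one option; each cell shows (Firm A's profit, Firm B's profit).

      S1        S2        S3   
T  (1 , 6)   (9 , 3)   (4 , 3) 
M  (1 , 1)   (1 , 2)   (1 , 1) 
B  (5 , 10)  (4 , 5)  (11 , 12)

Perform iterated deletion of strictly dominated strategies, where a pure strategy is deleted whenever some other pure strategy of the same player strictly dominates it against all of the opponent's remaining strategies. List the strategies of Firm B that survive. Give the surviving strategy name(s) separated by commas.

S3

For Firm A, B strictly dominates M on the remaining columns (S1: 5>1, S2: 4>1, S3: 11>1); eliminate M.
Firm B's strategy S2 is strictly dominated by S1 (T: 6>3, B: 10>5) and is removed.
Firm A's strategy T is strictly dominated by B (S1: 5>1, S3: 11>4) and is removed.
For Firm B, S3 strictly dominates S1 on the remaining rows (B: 12>10); eliminate S1.
Among the remaining strategies, none is strictly dominated by another pure strategy of the same player, so the elimination stops.
Surviving strategies — Firm A: {B}; Firm B: {S3}.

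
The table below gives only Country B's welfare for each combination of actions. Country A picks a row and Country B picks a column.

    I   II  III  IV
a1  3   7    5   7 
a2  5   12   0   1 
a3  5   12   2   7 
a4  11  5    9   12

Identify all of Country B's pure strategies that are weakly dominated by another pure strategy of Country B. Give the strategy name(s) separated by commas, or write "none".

I: no other strategy beats it everywhere (II at a4 (11>5); III at a2 (5>0); IV at a2 (5>1)).
II is not dominated — it holds its own against I at a1 (7>3); III at a1 (7>5); IV at a2 (12>1).
III is weakly dominated by IV (a1: 7>5, a2: 1>0, a3: 7>2, a4: 12>9).
IV is not dominated — it holds its own against I at a1 (7>3); II at a4 (12>5); III at a1 (7>5).

III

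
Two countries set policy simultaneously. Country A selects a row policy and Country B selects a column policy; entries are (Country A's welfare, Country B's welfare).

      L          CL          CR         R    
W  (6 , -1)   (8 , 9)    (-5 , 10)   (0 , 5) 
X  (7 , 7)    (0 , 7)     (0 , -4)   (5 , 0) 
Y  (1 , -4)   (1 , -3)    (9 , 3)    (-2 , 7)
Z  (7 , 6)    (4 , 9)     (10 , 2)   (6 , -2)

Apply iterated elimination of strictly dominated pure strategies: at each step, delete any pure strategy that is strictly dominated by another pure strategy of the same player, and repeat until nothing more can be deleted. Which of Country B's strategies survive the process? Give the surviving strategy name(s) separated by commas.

For Country A, Z strictly dominates Y on the remaining columns (L: 7>1, CL: 4>1, CR: 10>9, R: 6>-2); eliminate Y.
Country B's strategy R is strictly dominated by CL (W: 9>5, X: 7>0, Z: 9>-2) and is removed.
Among the remaining strategies, none is strictly dominated by another pure strategy of the same player, so the elimination stops.
Surviving strategies — Country A: {W, X, Z}; Country B: {L, CL, CR}.

L, CL, CR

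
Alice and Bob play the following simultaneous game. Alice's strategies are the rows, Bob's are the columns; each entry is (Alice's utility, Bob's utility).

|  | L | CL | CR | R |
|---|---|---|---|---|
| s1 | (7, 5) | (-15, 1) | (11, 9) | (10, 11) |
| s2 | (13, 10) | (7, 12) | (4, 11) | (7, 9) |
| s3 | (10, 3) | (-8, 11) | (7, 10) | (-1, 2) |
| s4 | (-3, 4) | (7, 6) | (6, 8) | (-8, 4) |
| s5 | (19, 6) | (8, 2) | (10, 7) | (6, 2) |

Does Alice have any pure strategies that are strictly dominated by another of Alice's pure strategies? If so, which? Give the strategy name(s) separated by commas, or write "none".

s1: no other strategy beats it everywhere (s2 at CR (11>4); s3 at CR (11>7); s4 at L (7>-3); s5 at CR (11>10)).
s2 is not dominated — it holds its own against s1 at L (13>7); s3 at L (13>10); s4 at L (13>-3); s5 at R (7>6).
s3 is strictly dominated by s5 (L: 19>10, CL: 8>-8, CR: 10>7, R: 6>-1).
s4 is strictly dominated by s5 (L: 19>-3, CL: 8>7, CR: 10>6, R: 6>-8).
s5 is not dominated — it holds its own against s1 at L (19>7); s2 at L (19>13); s3 at L (19>10); s4 at L (19>-3).

s3, s4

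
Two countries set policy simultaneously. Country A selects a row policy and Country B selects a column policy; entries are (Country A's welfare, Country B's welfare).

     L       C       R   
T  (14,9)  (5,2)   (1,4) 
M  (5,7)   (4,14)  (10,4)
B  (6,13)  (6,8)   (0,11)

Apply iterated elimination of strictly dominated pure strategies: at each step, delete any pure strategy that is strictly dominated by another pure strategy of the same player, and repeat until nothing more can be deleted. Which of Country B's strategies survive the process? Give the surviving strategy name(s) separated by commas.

Country B's strategy R is strictly dominated by L (T: 9>4, M: 7>4, B: 13>11) and is removed.
For Country A, T strictly dominates M on the remaining columns (L: 14>5, C: 5>4); eliminate M.
Column C is eliminated: L beats it against every remaining row (T: 9>2, B: 13>8).
Row B is eliminated: T beats it against every remaining column (L: 14>6).
Among the remaining strategies, none is strictly dominated by another pure strategy of the same player, so the elimination stops.
Surviving strategies — Country A: {T}; Country B: {L}.

L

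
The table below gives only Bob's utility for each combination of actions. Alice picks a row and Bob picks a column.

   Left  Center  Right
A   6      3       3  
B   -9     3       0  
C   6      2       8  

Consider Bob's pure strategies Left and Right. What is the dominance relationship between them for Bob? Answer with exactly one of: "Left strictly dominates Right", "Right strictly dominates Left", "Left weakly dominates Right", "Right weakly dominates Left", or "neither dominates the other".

neither dominates the other

Left's payoffs vs Right's, by Alice's action — A: 6>3, B: -9<0, C: 6<8.
Left does better at A but worse at B, C; neither strategy dominates the other.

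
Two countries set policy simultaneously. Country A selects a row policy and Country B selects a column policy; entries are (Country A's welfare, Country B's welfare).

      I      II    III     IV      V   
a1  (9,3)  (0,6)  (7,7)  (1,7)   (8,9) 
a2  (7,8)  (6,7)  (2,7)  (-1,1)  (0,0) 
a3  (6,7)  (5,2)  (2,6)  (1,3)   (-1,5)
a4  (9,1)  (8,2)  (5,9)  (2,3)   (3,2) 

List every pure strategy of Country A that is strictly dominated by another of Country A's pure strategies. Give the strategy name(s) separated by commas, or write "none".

a1: no other strategy beats it everywhere (a2 at I (9>7); a3 at I (9>6); a4 at I (9=9)).
a2 is strictly dominated by a4 (I: 9>7, II: 8>6, III: 5>2, IV: 2>-1, V: 3>0).
a3: dominated, since a4 does at least as well everywhere (I: 9>6, II: 8>5, III: 5>2, IV: 2>1, V: 3>-1).
a4 is not dominated — it holds its own against a1 at I (9=9); a2 at I (9>7); a3 at I (9>6).

a2, a3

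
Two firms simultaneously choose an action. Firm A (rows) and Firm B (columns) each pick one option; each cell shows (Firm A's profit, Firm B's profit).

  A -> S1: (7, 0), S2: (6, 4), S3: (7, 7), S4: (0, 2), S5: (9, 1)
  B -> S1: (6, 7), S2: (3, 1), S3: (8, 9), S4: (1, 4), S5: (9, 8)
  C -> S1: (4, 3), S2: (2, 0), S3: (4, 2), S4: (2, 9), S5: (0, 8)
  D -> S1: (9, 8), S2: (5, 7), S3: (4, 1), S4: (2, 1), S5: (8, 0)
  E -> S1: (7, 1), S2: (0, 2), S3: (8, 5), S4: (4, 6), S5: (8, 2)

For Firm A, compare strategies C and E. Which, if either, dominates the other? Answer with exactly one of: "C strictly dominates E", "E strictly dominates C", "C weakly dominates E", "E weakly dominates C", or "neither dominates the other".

neither dominates the other

Compare C to E across every action of Firm B: S1: 4<7, S2: 2>0, S3: 4<8, S4: 2<4, S5: 0<8.
C does better at S2 but worse at S1, S3, S4, S5; neither strategy dominates the other.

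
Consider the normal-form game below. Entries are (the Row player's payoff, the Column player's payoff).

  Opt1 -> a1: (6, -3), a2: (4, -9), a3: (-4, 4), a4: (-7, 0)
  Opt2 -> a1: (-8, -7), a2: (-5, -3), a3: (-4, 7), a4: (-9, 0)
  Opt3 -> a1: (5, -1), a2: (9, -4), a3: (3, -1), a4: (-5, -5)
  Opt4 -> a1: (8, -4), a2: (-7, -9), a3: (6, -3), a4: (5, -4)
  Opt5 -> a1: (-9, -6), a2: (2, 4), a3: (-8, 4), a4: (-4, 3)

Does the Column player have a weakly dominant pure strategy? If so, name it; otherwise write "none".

a3 vs a1: Opt1: 4>-3, Opt2: 7>-7, Opt3: -1=-1, Opt4: -3>-4, Opt5: 4>-6.
a3 vs a2: Opt1: 4>-9, Opt2: 7>-3, Opt3: -1>-4, Opt4: -3>-9, Opt5: 4=4.
a3 vs a4: Opt1: 4>0, Opt2: 7>0, Opt3: -1>-5, Opt4: -3>-4, Opt5: 4>3.
a3 is at least as good as every other strategy against every opponent action, so it is weakly dominant.

a3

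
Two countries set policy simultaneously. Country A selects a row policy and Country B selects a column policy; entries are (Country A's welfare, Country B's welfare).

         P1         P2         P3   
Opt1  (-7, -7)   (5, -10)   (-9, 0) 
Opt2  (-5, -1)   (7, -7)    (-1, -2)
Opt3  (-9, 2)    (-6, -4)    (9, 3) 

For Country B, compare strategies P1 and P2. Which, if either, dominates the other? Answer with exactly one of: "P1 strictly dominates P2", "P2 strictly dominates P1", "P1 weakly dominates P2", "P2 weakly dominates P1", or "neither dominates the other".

P1 strictly dominates P2

Compare P1 to P2 across each choice by Country A: Opt1: -7>-10, Opt2: -1>-7, Opt3: 2>-4.
P1 gives a strictly higher payoff against each choice by Country A, so P1 strictly dominates P2.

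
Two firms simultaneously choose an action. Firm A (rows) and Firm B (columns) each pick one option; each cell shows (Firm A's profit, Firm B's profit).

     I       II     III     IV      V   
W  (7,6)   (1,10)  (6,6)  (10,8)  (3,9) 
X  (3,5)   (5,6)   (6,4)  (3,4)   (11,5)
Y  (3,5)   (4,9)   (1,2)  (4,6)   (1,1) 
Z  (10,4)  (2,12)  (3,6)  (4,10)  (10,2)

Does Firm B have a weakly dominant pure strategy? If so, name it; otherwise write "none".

II

II vs I: W: 10>6, X: 6>5, Y: 9>5, Z: 12>4.
II vs III: W: 10>6, X: 6>4, Y: 9>2, Z: 12>6.
II vs IV: W: 10>8, X: 6>4, Y: 9>6, Z: 12>10.
II vs V: W: 10>9, X: 6>5, Y: 9>1, Z: 12>2.
II is at least as good as every other strategy against every opponent action, so it is weakly dominant.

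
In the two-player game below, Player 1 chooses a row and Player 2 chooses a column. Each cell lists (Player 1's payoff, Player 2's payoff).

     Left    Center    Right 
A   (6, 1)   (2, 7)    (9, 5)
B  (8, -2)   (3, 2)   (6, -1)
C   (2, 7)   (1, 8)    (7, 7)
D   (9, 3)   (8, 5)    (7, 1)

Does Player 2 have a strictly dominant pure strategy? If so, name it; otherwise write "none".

Center vs Left: A: 7>1, B: 2>-2, C: 8>7, D: 5>3.
Center vs Right: A: 7>5, B: 2>-1, C: 8>7, D: 5>1.
Center strictly beats every other strategy against every opponent action, so it is strictly dominant.

Center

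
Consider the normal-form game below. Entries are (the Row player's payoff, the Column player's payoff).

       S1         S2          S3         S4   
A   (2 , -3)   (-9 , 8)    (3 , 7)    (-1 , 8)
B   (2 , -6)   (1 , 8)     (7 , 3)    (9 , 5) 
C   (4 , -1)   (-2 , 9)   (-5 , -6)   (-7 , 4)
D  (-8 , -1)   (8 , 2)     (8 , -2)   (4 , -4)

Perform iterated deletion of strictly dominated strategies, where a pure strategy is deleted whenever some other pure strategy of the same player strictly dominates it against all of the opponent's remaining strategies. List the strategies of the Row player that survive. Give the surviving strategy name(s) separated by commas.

Column S1 is eliminated: S2 beats it against every remaining row (A: 8>-3, B: 8>-6, C: 9>-1, D: 2>-1).
Row A is eliminated: B beats it against every remaining column (S2: 1>-9, S3: 7>3, S4: 9>-1).
The Row player's strategy C is strictly dominated by B (S2: 1>-2, S3: 7>-5, S4: 9>-7) and is removed.
Column S3 is eliminated: S2 beats it against every remaining row (B: 8>3, D: 2>-2).
The Column player's strategy S4 is strictly dominated by S2 (B: 8>5, D: 2>-4) and is removed.
The Row player's strategy B is strictly dominated by D (S2: 8>1) and is removed.
Among the remaining strategies, none is strictly dominated by another pure strategy of the same player, so the elimination stops.
Surviving strategies — the Row player: {D}; the Column player: {S2}.

D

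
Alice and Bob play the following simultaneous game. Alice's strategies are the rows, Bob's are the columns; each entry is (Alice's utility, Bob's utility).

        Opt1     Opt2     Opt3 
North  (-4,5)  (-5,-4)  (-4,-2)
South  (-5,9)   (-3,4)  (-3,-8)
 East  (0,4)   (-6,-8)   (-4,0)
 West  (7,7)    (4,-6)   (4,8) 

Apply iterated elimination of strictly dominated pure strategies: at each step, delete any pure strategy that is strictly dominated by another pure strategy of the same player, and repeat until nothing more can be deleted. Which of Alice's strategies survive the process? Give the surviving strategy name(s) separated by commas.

For Alice, West strictly dominates North on the remaining columns (Opt1: 7>-4, Opt2: 4>-5, Opt3: 4>-4); eliminate North.
Row South is eliminated: West beats it against every remaining column (Opt1: 7>-5, Opt2: 4>-3, Opt3: 4>-3).
Alice's strategy East is strictly dominated by West (Opt1: 7>0, Opt2: 4>-6, Opt3: 4>-4) and is removed.
Column Opt1 is eliminated: Opt3 beats it against every remaining row (West: 8>7).
Column Opt2 is eliminated: Opt3 beats it against every remaining row (West: 8>-6).
Among the remaining strategies, none is strictly dominated by another pure strategy of the same player, so the elimination stops.
Surviving strategies — Alice: {West}; Bob: {Opt3}.

West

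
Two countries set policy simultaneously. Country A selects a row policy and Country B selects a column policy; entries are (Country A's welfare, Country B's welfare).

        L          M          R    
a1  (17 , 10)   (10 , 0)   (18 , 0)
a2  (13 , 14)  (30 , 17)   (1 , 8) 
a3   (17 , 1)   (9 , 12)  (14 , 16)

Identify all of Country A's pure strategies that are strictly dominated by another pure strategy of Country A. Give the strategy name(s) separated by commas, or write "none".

Nothing dominates a1: a2 at L (17>13); a3 at L (17=17).
a2 is not dominated — it holds its own against a1 at M (30>10); a3 at M (30>9).
a3: no other strategy beats it everywhere (a1 at L (17=17); a2 at L (17>13)).

none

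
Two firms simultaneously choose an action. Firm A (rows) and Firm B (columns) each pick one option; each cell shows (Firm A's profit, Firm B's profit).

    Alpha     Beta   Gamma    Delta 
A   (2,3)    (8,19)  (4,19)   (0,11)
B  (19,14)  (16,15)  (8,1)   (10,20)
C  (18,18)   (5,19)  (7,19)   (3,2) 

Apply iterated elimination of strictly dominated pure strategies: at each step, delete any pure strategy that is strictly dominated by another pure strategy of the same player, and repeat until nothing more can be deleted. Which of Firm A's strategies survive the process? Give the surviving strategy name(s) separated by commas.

B

Firm A's strategy A is strictly dominated by B (Alpha: 19>2, Beta: 16>8, Gamma: 8>4, Delta: 10>0) and is removed.
Firm A's strategy C is strictly dominated by B (Alpha: 19>18, Beta: 16>5, Gamma: 8>7, Delta: 10>3) and is removed.
Column Alpha is eliminated: Beta beats it against every remaining row (B: 15>14).
For Firm B, Delta strictly dominates Beta on the remaining rows (B: 20>15); eliminate Beta.
For Firm B, Delta strictly dominates Gamma on the remaining rows (B: 20>1); eliminate Gamma.
Among the remaining strategies, none is strictly dominated by another pure strategy of the same player, so the elimination stops.
Surviving strategies — Firm A: {B}; Firm B: {Delta}.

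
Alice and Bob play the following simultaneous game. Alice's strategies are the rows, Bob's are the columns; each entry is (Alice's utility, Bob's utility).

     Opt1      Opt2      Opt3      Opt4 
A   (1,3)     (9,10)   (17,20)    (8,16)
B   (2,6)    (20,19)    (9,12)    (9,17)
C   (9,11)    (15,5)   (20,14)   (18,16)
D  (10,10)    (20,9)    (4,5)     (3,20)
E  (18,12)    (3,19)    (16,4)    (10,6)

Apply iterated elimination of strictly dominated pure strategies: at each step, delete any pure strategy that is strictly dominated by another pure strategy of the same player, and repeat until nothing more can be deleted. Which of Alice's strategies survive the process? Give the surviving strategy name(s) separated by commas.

Alice's strategy A is strictly dominated by C (Opt1: 9>1, Opt2: 15>9, Opt3: 20>17, Opt4: 18>8) and is removed.
For Bob, Opt4 strictly dominates Opt3 on the remaining rows (B: 17>12, C: 16>14, D: 20>5, E: 6>4); eliminate Opt3.
Among the remaining strategies, none is strictly dominated by another pure strategy of the same player, so the elimination stops.
Surviving strategies — Alice: {B, C, D, E}; Bob: {Opt1, Opt2, Opt4}.

B, C, D, E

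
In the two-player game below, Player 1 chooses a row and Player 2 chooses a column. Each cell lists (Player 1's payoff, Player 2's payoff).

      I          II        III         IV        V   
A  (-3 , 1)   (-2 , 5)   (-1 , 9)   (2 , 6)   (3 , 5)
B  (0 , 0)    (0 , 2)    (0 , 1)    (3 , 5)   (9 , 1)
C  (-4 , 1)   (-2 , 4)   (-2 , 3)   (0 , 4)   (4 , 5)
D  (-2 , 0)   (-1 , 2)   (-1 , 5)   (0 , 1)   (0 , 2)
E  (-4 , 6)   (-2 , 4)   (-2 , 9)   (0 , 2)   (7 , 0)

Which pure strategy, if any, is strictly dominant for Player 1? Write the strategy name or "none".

B vs A: I: 0>-3, II: 0>-2, III: 0>-1, IV: 3>2, V: 9>3.
B vs C: I: 0>-4, II: 0>-2, III: 0>-2, IV: 3>0, V: 9>4.
B vs D: I: 0>-2, II: 0>-1, III: 0>-1, IV: 3>0, V: 9>0.
B vs E: I: 0>-4, II: 0>-2, III: 0>-2, IV: 3>0, V: 9>7.
B strictly beats every other strategy against every opponent action, so it is strictly dominant.

B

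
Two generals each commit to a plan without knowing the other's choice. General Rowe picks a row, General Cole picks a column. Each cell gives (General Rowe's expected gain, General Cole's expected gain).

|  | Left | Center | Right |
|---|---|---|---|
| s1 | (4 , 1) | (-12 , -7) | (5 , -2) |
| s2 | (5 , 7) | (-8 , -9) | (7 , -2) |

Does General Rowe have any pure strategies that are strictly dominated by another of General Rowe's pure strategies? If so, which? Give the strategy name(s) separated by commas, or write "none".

s1

s1: dominated, since s2 does at least as well everywhere (Left: 5>4, Center: -8>-12, Right: 7>5).
s2 is not dominated — it holds its own against s1 at Left (5>4).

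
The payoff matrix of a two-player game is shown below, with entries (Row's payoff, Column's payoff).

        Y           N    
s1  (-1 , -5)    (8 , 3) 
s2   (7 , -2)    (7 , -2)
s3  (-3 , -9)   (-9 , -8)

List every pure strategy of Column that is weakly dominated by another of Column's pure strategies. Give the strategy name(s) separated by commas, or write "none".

Y

Y is weakly dominated by N (s1: 3>-5, s2: -2=-2, s3: -8>-9).
Nothing dominates N: Y at s1 (3>-5).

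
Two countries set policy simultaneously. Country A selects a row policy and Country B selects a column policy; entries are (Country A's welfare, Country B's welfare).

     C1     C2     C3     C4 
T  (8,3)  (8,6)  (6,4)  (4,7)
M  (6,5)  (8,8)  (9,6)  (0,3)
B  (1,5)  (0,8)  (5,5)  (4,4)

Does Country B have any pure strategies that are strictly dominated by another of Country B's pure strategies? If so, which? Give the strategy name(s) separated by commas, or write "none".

C1 is strictly dominated by C2 (T: 6>3, M: 8>5, B: 8>5).
C2 is not dominated — it holds its own against C1 at T (6>3); C3 at T (6>4); C4 at M (8>3).
C3 is strictly dominated by C2 (T: 6>4, M: 8>6, B: 8>5).
C4 is not dominated — it holds its own against C1 at T (7>3); C2 at T (7>6); C3 at T (7>4).

C1, C3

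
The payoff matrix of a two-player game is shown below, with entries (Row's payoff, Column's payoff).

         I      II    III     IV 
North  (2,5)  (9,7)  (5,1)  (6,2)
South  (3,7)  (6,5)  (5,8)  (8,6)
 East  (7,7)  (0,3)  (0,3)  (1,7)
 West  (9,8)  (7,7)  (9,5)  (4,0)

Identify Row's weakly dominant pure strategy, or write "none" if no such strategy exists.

North fails to dominate South at I (2<3).
South fails to dominate North at II (6<9).
East fails to dominate North at II (0<9).
West fails to dominate North at II (7<9).
No single strategy dominates all the others.

none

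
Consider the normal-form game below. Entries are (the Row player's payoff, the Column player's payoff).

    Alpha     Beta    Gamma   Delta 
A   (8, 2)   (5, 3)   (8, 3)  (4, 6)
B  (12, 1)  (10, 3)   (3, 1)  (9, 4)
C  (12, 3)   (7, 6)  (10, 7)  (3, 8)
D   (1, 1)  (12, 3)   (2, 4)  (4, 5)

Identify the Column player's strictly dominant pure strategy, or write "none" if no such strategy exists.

Delta

Delta vs Alpha: A: 6>2, B: 4>1, C: 8>3, D: 5>1.
Delta vs Beta: A: 6>3, B: 4>3, C: 8>6, D: 5>3.
Delta vs Gamma: A: 6>3, B: 4>1, C: 8>7, D: 5>4.
Delta strictly beats every other strategy against every opponent action, so it is strictly dominant.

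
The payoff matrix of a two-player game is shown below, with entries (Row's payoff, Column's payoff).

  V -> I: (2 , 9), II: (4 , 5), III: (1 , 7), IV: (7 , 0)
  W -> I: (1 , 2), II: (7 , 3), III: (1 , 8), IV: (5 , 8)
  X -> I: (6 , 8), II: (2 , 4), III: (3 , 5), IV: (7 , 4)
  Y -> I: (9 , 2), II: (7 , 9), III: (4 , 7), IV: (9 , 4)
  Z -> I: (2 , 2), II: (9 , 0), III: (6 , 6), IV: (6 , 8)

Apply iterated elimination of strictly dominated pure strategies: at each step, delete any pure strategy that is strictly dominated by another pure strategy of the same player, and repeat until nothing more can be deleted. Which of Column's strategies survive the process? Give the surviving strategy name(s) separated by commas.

Row V is eliminated: Y beats it against every remaining column (I: 9>2, II: 7>4, III: 4>1, IV: 9>7).
For Row, Z strictly dominates W on the remaining columns (I: 2>1, II: 9>7, III: 6>1, IV: 6>5); eliminate W.
Row's strategy X is strictly dominated by Y (I: 9>6, II: 7>2, III: 4>3, IV: 9>7) and is removed.
Column I is eliminated: III beats it against every remaining row (Y: 7>2, Z: 6>2).
Among the remaining strategies, none is strictly dominated by another pure strategy of the same player, so the elimination stops.
Surviving strategies — Row: {Y, Z}; Column: {II, III, IV}.

II, III, IV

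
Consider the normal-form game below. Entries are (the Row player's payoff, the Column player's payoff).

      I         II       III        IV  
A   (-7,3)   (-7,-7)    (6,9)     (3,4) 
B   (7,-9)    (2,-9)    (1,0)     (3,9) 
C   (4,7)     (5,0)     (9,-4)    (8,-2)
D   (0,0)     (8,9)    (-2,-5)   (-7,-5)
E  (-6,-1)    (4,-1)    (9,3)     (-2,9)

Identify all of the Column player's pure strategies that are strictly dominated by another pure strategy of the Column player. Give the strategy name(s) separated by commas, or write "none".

none

Nothing dominates I: II at A (3>-7); III at C (7>-4); IV at C (7>-2).
II is not dominated — it holds its own against I at B (-9=-9); III at C (0>-4); IV at C (0>-2).
III is not dominated — it holds its own against I at A (9>3); II at A (9>-7); IV at A (9>4).
IV: no other strategy beats it everywhere (I at A (4>3); II at A (4>-7); III at B (9>0)).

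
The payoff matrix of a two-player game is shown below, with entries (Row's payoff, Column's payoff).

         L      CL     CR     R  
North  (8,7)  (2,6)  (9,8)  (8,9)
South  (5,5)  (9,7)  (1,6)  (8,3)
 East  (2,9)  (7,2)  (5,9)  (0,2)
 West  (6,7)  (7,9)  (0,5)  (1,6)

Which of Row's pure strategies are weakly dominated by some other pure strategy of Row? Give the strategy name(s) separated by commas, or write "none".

none

Nothing dominates North: South at L (8>5); East at L (8>2); West at L (8>6).
South: no other strategy beats it everywhere (North at CL (9>2); East at L (5>2); West at CL (9>7)).
East is not dominated — it holds its own against North at CL (7>2); South at CR (5>1); West at CR (5>0).
West: no other strategy beats it everywhere (North at CL (7>2); South at L (6>5); East at L (6>2)).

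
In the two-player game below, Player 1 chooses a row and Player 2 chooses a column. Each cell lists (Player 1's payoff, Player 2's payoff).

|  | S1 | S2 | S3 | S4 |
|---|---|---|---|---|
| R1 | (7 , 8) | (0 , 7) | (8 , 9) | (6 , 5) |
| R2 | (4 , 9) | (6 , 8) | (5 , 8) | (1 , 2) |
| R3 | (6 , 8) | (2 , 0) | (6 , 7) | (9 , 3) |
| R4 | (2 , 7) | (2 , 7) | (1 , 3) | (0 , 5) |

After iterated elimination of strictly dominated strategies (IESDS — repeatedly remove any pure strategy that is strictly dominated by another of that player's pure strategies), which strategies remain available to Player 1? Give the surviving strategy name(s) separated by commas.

R1

Row R4 is eliminated: R2 beats it against every remaining column (S1: 4>2, S2: 6>2, S3: 5>1, S4: 1>0).
Column S2 is eliminated: S1 beats it against every remaining row (R1: 8>7, R2: 9>8, R3: 8>0).
Player 1's strategy R2 is strictly dominated by R1 (S1: 7>4, S3: 8>5, S4: 6>1) and is removed.
For Player 2, S1 strictly dominates S4 on the remaining rows (R1: 8>5, R3: 8>3); eliminate S4.
Player 1's strategy R3 is strictly dominated by R1 (S1: 7>6, S3: 8>6) and is removed.
For Player 2, S3 strictly dominates S1 on the remaining rows (R1: 9>8); eliminate S1.
Among the remaining strategies, none is strictly dominated by another pure strategy of the same player, so the elimination stops.
Surviving strategies — Player 1: {R1}; Player 2: {S3}.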